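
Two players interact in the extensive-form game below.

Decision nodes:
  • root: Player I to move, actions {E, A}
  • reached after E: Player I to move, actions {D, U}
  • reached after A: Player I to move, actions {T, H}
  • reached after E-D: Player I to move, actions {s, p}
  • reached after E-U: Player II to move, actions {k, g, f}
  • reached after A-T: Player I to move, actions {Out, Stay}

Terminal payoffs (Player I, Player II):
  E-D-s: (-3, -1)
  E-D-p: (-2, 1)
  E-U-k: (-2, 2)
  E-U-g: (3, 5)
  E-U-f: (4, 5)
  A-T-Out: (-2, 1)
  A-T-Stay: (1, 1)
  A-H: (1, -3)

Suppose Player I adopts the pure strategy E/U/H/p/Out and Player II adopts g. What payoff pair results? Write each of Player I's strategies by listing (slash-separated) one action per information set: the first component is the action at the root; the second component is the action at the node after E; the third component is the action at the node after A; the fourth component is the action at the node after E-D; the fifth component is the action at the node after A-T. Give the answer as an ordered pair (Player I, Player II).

Trace the play path from the root:
  Player I plays E
  Player I plays U at [E]
  Player II plays g at [E-U]
→ terminal payoff (3, 5).
(Player I's choice at the node after A is never reached on this path, so it doesn't affect the outcome.)

(3, 5)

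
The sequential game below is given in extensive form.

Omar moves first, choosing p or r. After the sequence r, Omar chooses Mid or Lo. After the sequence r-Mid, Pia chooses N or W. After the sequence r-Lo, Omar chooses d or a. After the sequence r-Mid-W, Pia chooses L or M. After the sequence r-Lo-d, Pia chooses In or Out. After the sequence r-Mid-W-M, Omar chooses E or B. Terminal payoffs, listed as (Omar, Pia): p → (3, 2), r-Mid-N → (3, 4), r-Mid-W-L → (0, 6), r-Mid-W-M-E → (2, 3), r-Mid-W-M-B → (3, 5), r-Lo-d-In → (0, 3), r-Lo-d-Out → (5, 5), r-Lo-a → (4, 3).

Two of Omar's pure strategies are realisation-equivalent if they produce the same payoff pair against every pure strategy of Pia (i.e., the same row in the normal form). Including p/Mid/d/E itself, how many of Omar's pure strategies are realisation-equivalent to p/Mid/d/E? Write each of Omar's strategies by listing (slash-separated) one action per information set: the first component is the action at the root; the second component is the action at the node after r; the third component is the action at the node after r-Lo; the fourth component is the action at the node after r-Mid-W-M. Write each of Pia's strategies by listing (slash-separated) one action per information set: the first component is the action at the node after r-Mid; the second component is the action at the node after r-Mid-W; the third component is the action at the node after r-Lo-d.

8

Row for p/Mid/d/E (columns N/L/In, N/L/Out, N/M/In, N/M/Out, W/L/In, W/L/Out, W/M/In, W/M/Out): (3,2) (3,2) (3,2) (3,2) (3,2) (3,2) (3,2) (3,2).
Under p/Mid/d/E, Omar's choice at the node after r and at the node after r-Lo and at the node after r-Mid-W-M can never be reached regardless of what Pia does, so varying those choices leaves every outcome unchanged.
Holding the reachable choices fixed and varying the unreachable ones freely already gives 2 × 2 × 2 = 8 equivalent strategies.
No other strategy reproduces this row, so those 8 are the full class: p/Mid/d/E, p/Mid/d/B, p/Mid/a/E, p/Mid/a/B, p/Lo/d/E, p/Lo/d/B, p/Lo/a/E, p/Lo/a/B.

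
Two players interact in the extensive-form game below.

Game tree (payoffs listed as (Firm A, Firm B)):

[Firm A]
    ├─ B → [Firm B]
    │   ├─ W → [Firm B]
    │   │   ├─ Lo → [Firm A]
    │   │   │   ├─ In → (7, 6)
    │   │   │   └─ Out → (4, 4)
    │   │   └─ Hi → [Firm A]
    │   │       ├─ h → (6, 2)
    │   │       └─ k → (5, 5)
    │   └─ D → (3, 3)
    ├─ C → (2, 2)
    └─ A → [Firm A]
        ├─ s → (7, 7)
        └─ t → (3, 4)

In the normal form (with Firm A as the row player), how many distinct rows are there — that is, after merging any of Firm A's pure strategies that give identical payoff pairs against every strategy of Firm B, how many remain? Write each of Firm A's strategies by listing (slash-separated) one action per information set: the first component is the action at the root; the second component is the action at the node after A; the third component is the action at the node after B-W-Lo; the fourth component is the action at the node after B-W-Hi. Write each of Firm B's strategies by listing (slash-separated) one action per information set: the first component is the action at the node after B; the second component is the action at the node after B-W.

Firm A has 24 pure strategies: B/s/In/h, B/s/In/k, B/s/Out/h, B/s/Out/k, B/t/In/h, B/t/In/k, B/t/Out/h, B/t/Out/k, C/s/In/h, C/s/In/k, C/s/Out/h, C/s/Out/k, C/t/In/h, C/t/In/k, C/t/Out/h, C/t/Out/k, A/s/In/h, A/s/In/k, A/s/Out/h, A/s/Out/k, A/t/In/h, A/t/In/k, A/t/Out/h, A/t/Out/k. Columns: W/Lo, W/Hi, D/Lo, D/Hi.
{B/s/In/h, B/t/In/h} → row (7,6) (6,2) (3,3) (3,3)
{B/s/In/k, B/t/In/k} → row (7,6) (5,5) (3,3) (3,3)
{B/s/Out/h, B/t/Out/h} → row (4,4) (6,2) (3,3) (3,3)
{B/s/Out/k, B/t/Out/k} → row (4,4) (5,5) (3,3) (3,3)
{C/s/In/h, C/s/In/k, C/s/Out/h, C/s/Out/k, C/t/In/h, C/t/In/k, C/t/Out/h, C/t/Out/k} → row (2,2) (2,2) (2,2) (2,2)
{A/s/In/h, A/s/In/k, A/s/Out/h, A/s/Out/k} → row (7,7) (7,7) (7,7) (7,7)
{A/t/In/h, A/t/In/k, A/t/Out/h, A/t/Out/k} → row (3,4) (3,4) (3,4) (3,4)
That's 7 distinct rows out of 24 strategies.

7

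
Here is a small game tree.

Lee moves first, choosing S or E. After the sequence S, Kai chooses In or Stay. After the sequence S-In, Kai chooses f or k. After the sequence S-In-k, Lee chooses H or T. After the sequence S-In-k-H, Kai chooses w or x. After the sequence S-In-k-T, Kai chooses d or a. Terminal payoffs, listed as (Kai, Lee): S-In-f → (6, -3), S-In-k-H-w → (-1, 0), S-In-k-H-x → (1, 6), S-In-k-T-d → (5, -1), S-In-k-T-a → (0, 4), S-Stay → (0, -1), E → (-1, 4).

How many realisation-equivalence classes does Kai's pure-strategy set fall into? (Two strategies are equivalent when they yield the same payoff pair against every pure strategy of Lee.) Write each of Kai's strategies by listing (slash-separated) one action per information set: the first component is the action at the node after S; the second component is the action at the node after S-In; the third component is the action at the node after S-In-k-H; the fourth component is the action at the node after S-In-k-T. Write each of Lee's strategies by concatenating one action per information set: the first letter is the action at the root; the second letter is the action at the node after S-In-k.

6

Kai has 16 pure strategies: In/f/w/d, In/f/w/a, In/f/x/d, In/f/x/a, In/k/w/d, In/k/w/a, In/k/x/d, In/k/x/a, Stay/f/w/d, Stay/f/w/a, Stay/f/x/d, Stay/f/x/a, Stay/k/w/d, Stay/k/w/a, Stay/k/x/d, Stay/k/x/a. Columns: SH, ST, EH, ET.
{In/f/w/d, In/f/w/a, In/f/x/d, In/f/x/a} → row (6,-3) (6,-3) (-1,4) (-1,4)
{In/k/w/d} → row (-1,0) (5,-1) (-1,4) (-1,4)
{In/k/w/a} → row (-1,0) (0,4) (-1,4) (-1,4)
{In/k/x/d} → row (1,6) (5,-1) (-1,4) (-1,4)
{In/k/x/a} → row (1,6) (0,4) (-1,4) (-1,4)
{Stay/f/w/d, Stay/f/w/a, Stay/f/x/d, Stay/f/x/a, Stay/k/w/d, Stay/k/w/a, Stay/k/x/d, Stay/k/x/a} → row (0,-1) (0,-1) (-1,4) (-1,4)
That's 6 distinct rows out of 16 strategies.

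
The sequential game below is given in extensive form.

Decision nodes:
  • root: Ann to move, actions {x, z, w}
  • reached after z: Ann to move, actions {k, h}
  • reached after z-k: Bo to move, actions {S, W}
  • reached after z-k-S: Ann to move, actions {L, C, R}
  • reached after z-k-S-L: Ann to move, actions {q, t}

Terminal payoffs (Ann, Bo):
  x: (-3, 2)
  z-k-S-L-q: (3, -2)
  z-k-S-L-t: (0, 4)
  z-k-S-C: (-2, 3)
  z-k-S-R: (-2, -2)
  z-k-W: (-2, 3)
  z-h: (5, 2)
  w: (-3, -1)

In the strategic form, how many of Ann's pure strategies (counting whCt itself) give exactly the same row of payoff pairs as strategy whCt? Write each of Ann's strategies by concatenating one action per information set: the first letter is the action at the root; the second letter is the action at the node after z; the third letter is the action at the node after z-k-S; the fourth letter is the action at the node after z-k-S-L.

Row for whCt (columns S, W): (-3,-1) (-3,-1).
Under whCt, Ann's choice at the node after z and at the node after z-k-S and at the node after z-k-S-L can never be reached regardless of what Bo does, so varying those choices leaves every outcome unchanged.
Holding the reachable choices fixed and varying the unreachable ones freely already gives 2 × 3 × 2 = 12 equivalent strategies.
No other strategy reproduces this row, so those 12 are the full class: wkLq, wkLt, wkCq, wkCt, wkRq, wkRt, whLq, whLt, whCq, whCt, whRq, whRt.

12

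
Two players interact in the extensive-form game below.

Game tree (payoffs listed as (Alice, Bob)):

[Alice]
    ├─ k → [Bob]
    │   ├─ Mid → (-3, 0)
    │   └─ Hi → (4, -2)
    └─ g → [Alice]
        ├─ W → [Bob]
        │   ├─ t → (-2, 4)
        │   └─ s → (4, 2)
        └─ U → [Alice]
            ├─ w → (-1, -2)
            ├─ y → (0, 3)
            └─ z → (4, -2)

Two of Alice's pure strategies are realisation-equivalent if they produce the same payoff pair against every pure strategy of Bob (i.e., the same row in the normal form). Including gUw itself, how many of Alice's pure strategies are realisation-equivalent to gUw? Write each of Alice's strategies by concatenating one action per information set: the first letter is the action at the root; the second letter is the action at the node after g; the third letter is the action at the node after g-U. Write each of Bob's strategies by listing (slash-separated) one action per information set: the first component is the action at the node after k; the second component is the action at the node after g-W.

1

Row for gUw (columns Mid/t, Mid/s, Hi/t, Hi/s): (-1,-2) (-1,-2) (-1,-2) (-1,-2).
Every one of Alice's information sets is on the play path for some reply by Bob when Alice follows gUw.
Changing the action at any of them therefore changes at least one column, so only gUw itself gives this row.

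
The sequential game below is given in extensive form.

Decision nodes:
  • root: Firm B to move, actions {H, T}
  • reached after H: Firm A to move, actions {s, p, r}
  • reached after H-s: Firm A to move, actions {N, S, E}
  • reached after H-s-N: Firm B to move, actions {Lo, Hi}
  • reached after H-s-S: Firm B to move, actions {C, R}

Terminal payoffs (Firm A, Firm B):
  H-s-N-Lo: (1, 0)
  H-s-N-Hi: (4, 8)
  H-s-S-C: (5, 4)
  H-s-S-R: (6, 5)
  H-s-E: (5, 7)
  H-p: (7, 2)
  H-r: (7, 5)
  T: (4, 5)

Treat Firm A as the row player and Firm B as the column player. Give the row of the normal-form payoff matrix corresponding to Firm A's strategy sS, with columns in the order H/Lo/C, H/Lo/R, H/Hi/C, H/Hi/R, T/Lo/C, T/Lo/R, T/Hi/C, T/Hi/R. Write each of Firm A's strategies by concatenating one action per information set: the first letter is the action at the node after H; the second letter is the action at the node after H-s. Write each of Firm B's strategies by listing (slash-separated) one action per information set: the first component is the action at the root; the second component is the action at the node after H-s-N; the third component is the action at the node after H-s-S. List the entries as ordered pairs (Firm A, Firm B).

vs H/Lo/C: Firm B plays H → Firm A plays s at [H] → Firm A plays S at [H-s] → Firm B plays C at [H-s-S] → (5, 4)
vs H/Lo/R: Firm B plays H → Firm A plays s at [H] → Firm A plays S at [H-s] → Firm B plays R at [H-s-S] → (6, 5)
vs H/Hi/C: Firm B plays H → Firm A plays s at [H] → Firm A plays S at [H-s] → Firm B plays C at [H-s-S] → (5, 4)
vs H/Hi/R: Firm B plays H → Firm A plays s at [H] → Firm A plays S at [H-s] → Firm B plays R at [H-s-S] → (6, 5)
vs T/Lo/C: Firm B plays T → (4, 5)
vs T/Lo/R: Firm B plays T → (4, 5)
vs T/Hi/C: Firm B plays T → (4, 5)
vs T/Hi/R: Firm B plays T → (4, 5)

(5,4) (6,5) (5,4) (6,5) (4,5) (4,5) (4,5) (4,5)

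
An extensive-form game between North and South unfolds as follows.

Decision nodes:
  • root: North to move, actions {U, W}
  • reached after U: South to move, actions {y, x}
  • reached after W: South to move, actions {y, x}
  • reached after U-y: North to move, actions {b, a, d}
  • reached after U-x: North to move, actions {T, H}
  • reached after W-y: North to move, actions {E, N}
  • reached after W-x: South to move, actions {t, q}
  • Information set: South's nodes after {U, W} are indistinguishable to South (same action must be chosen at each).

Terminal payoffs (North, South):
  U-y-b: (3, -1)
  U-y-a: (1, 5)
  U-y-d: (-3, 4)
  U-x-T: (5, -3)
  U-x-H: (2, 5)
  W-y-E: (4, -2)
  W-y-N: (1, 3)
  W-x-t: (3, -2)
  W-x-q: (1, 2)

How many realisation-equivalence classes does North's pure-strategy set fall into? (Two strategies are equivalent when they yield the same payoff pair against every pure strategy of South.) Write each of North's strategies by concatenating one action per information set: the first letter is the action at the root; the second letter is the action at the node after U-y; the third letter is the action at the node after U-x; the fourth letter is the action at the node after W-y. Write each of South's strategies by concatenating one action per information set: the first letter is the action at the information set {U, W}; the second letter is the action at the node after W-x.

North has 24 pure strategies: UbTE, UbTN, UbHE, UbHN, UaTE, UaTN, UaHE, UaHN, UdTE, UdTN, UdHE, UdHN, WbTE, WbTN, WbHE, WbHN, WaTE, WaTN, WaHE, WaHN, WdTE, WdTN, WdHE, WdHN. Columns: yt, yq, xt, xq.
{UbTE, UbTN} → row (3,-1) (3,-1) (5,-3) (5,-3)
{UbHE, UbHN} → row (3,-1) (3,-1) (2,5) (2,5)
{UaTE, UaTN} → row (1,5) (1,5) (5,-3) (5,-3)
{UaHE, UaHN} → row (1,5) (1,5) (2,5) (2,5)
{UdTE, UdTN} → row (-3,4) (-3,4) (5,-3) (5,-3)
{UdHE, UdHN} → row (-3,4) (-3,4) (2,5) (2,5)
{WbTE, WbHE, WaTE, WaHE, WdTE, WdHE} → row (4,-2) (4,-2) (3,-2) (1,2)
{WbTN, WbHN, WaTN, WaHN, WdTN, WdHN} → row (1,3) (1,3) (3,-2) (1,2)
That's 8 distinct rows out of 24 strategies.

8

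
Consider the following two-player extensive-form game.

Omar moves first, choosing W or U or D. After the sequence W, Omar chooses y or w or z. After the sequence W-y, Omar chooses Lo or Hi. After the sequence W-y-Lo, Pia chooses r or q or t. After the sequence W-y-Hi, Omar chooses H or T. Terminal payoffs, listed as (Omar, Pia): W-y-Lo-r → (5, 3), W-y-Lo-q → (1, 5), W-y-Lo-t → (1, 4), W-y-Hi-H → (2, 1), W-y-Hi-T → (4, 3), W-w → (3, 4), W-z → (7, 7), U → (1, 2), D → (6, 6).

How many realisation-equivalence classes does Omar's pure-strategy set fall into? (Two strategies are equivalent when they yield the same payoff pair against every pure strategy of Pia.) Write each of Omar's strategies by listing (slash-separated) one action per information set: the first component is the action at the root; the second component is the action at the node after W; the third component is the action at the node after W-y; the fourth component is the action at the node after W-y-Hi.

Omar has 36 pure strategies: W/y/Lo/H, W/y/Lo/T, W/y/Hi/H, W/y/Hi/T, W/w/Lo/H, W/w/Lo/T, W/w/Hi/H, W/w/Hi/T, W/z/Lo/H, W/z/Lo/T, W/z/Hi/H, W/z/Hi/T, U/y/Lo/H, U/y/Lo/T, U/y/Hi/H, U/y/Hi/T, U/w/Lo/H, U/w/Lo/T, U/w/Hi/H, U/w/Hi/T, U/z/Lo/H, U/z/Lo/T, U/z/Hi/H, U/z/Hi/T, D/y/Lo/H, D/y/Lo/T, D/y/Hi/H, D/y/Hi/T, D/w/Lo/H, D/w/Lo/T, D/w/Hi/H, D/w/Hi/T, D/z/Lo/H, D/z/Lo/T, D/z/Hi/H, D/z/Hi/T. Columns: r, q, t.
{W/y/Lo/H, W/y/Lo/T} → row (5,3) (1,5) (1,4)
{W/y/Hi/H} → row (2,1) (2,1) (2,1)
{W/y/Hi/T} → row (4,3) (4,3) (4,3)
{W/w/Lo/H, W/w/Lo/T, W/w/Hi/H, W/w/Hi/T} → row (3,4) (3,4) (3,4)
{W/z/Lo/H, W/z/Lo/T, W/z/Hi/H, W/z/Hi/T} → row (7,7) (7,7) (7,7)
{U/y/Lo/H, U/y/Lo/T, U/y/Hi/H, U/y/Hi/T, U/w/Lo/H, U/w/Lo/T, U/w/Hi/H, U/w/Hi/T, U/z/Lo/H, U/z/Lo/T, U/z/Hi/H, U/z/Hi/T} → row (1,2) (1,2) (1,2)
{D/y/Lo/H, D/y/Lo/T, D/y/Hi/H, D/y/Hi/T, D/w/Lo/H, D/w/Lo/T, D/w/Hi/H, D/w/Hi/T, D/z/Lo/H, D/z/Lo/T, D/z/Hi/H, D/z/Hi/T} → row (6,6) (6,6) (6,6)
That's 7 distinct rows out of 36 strategies.

7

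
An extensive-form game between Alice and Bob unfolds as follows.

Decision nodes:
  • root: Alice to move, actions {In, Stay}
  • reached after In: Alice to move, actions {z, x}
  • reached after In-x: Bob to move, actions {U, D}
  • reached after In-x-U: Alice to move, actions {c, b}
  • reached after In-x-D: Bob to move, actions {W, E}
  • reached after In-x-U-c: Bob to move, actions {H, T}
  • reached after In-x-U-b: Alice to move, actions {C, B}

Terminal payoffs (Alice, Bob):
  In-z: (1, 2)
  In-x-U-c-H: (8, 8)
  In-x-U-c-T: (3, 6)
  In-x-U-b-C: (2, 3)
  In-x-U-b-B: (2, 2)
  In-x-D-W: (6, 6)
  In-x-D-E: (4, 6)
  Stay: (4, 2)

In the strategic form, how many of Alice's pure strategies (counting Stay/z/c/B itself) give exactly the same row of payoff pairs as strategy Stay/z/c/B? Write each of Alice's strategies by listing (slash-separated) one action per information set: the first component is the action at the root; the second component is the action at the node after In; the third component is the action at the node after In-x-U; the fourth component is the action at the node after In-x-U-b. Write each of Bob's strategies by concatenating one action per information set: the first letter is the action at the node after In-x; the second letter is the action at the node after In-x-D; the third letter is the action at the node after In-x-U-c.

8

Row for Stay/z/c/B (columns UWH, UWT, UEH, UET, DWH, DWT, DEH, DET): (4,2) (4,2) (4,2) (4,2) (4,2) (4,2) (4,2) (4,2).
Under Stay/z/c/B, Alice's choice at the node after In and at the node after In-x-U and at the node after In-x-U-b can never be reached regardless of what Bob does, so varying those choices leaves every outcome unchanged.
Holding the reachable choices fixed and varying the unreachable ones freely already gives 2 × 2 × 2 = 8 equivalent strategies.
No other strategy reproduces this row, so those 8 are the full class: Stay/z/c/C, Stay/z/c/B, Stay/z/b/C, Stay/z/b/B, Stay/x/c/C, Stay/x/c/B, Stay/x/b/C, Stay/x/b/B.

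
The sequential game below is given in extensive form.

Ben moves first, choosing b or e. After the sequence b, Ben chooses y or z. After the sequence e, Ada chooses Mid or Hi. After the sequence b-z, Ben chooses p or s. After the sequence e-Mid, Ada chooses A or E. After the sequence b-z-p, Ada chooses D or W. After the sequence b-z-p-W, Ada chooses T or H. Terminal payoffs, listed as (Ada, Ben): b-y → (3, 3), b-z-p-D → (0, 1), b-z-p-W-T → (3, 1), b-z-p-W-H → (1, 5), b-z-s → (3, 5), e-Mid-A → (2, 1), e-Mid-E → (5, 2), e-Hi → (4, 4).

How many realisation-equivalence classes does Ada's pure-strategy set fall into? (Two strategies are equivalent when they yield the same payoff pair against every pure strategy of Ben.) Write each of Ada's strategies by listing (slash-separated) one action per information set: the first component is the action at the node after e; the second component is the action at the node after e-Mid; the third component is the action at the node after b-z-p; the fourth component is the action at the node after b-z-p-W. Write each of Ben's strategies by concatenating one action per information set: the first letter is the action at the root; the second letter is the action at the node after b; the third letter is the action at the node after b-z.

Ada has 16 pure strategies: Mid/A/D/T, Mid/A/D/H, Mid/A/W/T, Mid/A/W/H, Mid/E/D/T, Mid/E/D/H, Mid/E/W/T, Mid/E/W/H, Hi/A/D/T, Hi/A/D/H, Hi/A/W/T, Hi/A/W/H, Hi/E/D/T, Hi/E/D/H, Hi/E/W/T, Hi/E/W/H. Columns: byp, bys, bzp, bzs, eyp, eys, ezp, ezs.
{Mid/A/D/T, Mid/A/D/H} → row (3,3) (3,3) (0,1) (3,5) (2,1) (2,1) (2,1) (2,1)
{Mid/A/W/T} → row (3,3) (3,3) (3,1) (3,5) (2,1) (2,1) (2,1) (2,1)
{Mid/A/W/H} → row (3,3) (3,3) (1,5) (3,5) (2,1) (2,1) (2,1) (2,1)
{Mid/E/D/T, Mid/E/D/H} → row (3,3) (3,3) (0,1) (3,5) (5,2) (5,2) (5,2) (5,2)
{Mid/E/W/T} → row (3,3) (3,3) (3,1) (3,5) (5,2) (5,2) (5,2) (5,2)
{Mid/E/W/H} → row (3,3) (3,3) (1,5) (3,5) (5,2) (5,2) (5,2) (5,2)
{Hi/A/D/T, Hi/A/D/H, Hi/E/D/T, Hi/E/D/H} → row (3,3) (3,3) (0,1) (3,5) (4,4) (4,4) (4,4) (4,4)
{Hi/A/W/T, Hi/E/W/T} → row (3,3) (3,3) (3,1) (3,5) (4,4) (4,4) (4,4) (4,4)
{Hi/A/W/H, Hi/E/W/H} → row (3,3) (3,3) (1,5) (3,5) (4,4) (4,4) (4,4) (4,4)
That's 9 distinct rows out of 16 strategies.

9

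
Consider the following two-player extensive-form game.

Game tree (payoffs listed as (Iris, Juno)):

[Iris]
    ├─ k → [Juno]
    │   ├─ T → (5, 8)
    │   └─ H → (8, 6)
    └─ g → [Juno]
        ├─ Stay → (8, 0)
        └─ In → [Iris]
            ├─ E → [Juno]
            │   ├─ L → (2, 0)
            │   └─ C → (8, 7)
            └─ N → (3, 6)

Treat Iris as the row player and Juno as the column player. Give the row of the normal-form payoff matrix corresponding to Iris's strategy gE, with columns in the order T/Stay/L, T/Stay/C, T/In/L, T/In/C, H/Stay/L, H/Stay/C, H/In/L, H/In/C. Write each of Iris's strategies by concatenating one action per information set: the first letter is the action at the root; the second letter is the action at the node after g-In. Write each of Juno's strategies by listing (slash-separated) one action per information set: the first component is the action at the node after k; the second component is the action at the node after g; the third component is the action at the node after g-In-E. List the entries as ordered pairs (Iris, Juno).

vs T/Stay/L: Iris plays g → Juno plays Stay at [g] → (8, 0)
vs T/Stay/C: Iris plays g → Juno plays Stay at [g] → (8, 0)
vs T/In/L: Iris plays g → Juno plays In at [g] → Iris plays E at [g-In] → Juno plays L at [g-In-E] → (2, 0)
vs T/In/C: Iris plays g → Juno plays In at [g] → Iris plays E at [g-In] → Juno plays C at [g-In-E] → (8, 7)
vs H/Stay/L: Iris plays g → Juno plays Stay at [g] → (8, 0)
vs H/Stay/C: Iris plays g → Juno plays Stay at [g] → (8, 0)
vs H/In/L: Iris plays g → Juno plays In at [g] → Iris plays E at [g-In] → Juno plays L at [g-In-E] → (2, 0)
vs H/In/C: Iris plays g → Juno plays In at [g] → Iris plays E at [g-In] → Juno plays C at [g-In-E] → (8, 7)

(8,0) (8,0) (2,0) (8,7) (8,0) (8,0) (2,0) (8,7)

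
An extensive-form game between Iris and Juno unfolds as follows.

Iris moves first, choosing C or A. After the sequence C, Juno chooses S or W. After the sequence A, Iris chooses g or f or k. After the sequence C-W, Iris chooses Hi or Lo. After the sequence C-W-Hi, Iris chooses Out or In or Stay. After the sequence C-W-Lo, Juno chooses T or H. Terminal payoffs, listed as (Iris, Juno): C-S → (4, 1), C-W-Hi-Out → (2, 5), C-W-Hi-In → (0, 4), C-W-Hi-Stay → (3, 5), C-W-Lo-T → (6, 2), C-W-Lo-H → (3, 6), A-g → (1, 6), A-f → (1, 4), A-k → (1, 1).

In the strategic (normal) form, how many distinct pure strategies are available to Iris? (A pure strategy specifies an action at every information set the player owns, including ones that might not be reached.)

36

Iris owns the root with actions {C, A} — two choices.
Iris owns the node after A with actions {g, f, k} — three choices.
Iris owns the node after C-W with actions {Hi, Lo} — two choices.
Iris owns the node after C-W-Hi with actions {Out, In, Stay} — three choices.
A pure strategy fixes one action at each information set independently, so the count is the product 2 × 3 × 2 × 3 = 36.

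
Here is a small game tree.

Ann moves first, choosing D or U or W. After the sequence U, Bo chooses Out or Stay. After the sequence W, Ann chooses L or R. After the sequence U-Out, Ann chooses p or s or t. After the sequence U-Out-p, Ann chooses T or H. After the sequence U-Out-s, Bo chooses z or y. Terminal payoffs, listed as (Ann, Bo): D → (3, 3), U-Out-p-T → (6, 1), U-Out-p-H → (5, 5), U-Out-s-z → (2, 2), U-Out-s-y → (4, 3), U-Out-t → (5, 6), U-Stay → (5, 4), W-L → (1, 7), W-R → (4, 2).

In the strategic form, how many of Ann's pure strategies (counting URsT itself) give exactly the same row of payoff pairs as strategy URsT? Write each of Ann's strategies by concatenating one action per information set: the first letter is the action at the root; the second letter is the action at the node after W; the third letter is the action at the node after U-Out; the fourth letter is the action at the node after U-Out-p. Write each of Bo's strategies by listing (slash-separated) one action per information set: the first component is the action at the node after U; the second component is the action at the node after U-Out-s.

4

Row for URsT (columns Out/z, Out/y, Stay/z, Stay/y): (2,2) (4,3) (5,4) (5,4).
Under URsT, Ann's choice at the node after W and at the node after U-Out-p can never be reached regardless of what Bo does, so varying those choices leaves every outcome unchanged.
Holding the reachable choices fixed and varying the unreachable ones freely already gives 2 × 2 = 4 equivalent strategies.
No other strategy reproduces this row, so those 4 are the full class: ULsT, ULsH, URsT, URsH.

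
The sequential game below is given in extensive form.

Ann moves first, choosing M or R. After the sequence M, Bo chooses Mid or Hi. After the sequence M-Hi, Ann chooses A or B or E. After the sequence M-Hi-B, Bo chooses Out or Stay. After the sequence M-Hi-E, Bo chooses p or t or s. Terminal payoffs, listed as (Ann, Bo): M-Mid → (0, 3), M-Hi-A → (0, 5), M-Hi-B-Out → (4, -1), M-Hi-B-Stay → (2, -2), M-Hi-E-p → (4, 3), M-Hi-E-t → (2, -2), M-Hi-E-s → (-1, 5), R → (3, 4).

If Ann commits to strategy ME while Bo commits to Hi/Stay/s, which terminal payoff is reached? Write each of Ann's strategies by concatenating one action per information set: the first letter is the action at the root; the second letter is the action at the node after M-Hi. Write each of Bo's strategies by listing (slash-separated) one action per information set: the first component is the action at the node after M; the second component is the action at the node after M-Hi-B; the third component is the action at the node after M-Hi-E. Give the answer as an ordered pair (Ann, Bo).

(-1, 5)

Trace the play path from the root:
  Ann plays M
  Bo plays Hi at [M]
  Ann plays E at [M-Hi]
  Bo plays s at [M-Hi-E]
→ terminal payoff (-1, 5).
(Bo's choice at the node after M-Hi-B is never reached on this path, so it doesn't affect the outcome.)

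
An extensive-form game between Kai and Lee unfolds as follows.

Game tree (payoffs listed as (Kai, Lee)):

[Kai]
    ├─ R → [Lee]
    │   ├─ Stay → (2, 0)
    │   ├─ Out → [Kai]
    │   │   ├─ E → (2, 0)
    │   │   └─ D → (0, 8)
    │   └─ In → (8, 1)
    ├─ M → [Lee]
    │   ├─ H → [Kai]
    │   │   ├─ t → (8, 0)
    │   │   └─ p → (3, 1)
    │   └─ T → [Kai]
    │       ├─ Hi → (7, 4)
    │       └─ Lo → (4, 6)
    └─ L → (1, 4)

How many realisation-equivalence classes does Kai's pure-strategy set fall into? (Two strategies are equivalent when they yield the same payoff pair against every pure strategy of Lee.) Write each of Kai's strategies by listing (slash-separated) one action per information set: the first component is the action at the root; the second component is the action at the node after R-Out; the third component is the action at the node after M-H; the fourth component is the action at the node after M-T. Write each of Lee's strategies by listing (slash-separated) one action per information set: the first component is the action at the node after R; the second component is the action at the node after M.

Kai has 24 pure strategies: R/E/t/Hi, R/E/t/Lo, R/E/p/Hi, R/E/p/Lo, R/D/t/Hi, R/D/t/Lo, R/D/p/Hi, R/D/p/Lo, M/E/t/Hi, M/E/t/Lo, M/E/p/Hi, M/E/p/Lo, M/D/t/Hi, M/D/t/Lo, M/D/p/Hi, M/D/p/Lo, L/E/t/Hi, L/E/t/Lo, L/E/p/Hi, L/E/p/Lo, L/D/t/Hi, L/D/t/Lo, L/D/p/Hi, L/D/p/Lo. Columns: Stay/H, Stay/T, Out/H, Out/T, In/H, In/T.
{R/E/t/Hi, R/E/t/Lo, R/E/p/Hi, R/E/p/Lo} → row (2,0) (2,0) (2,0) (2,0) (8,1) (8,1)
{R/D/t/Hi, R/D/t/Lo, R/D/p/Hi, R/D/p/Lo} → row (2,0) (2,0) (0,8) (0,8) (8,1) (8,1)
{M/E/t/Hi, M/D/t/Hi} → row (8,0) (7,4) (8,0) (7,4) (8,0) (7,4)
{M/E/t/Lo, M/D/t/Lo} → row (8,0) (4,6) (8,0) (4,6) (8,0) (4,6)
{M/E/p/Hi, M/D/p/Hi} → row (3,1) (7,4) (3,1) (7,4) (3,1) (7,4)
{M/E/p/Lo, M/D/p/Lo} → row (3,1) (4,6) (3,1) (4,6) (3,1) (4,6)
{L/E/t/Hi, L/E/t/Lo, L/E/p/Hi, L/E/p/Lo, L/D/t/Hi, L/D/t/Lo, L/D/p/Hi, L/D/p/Lo} → row (1,4) (1,4) (1,4) (1,4) (1,4) (1,4)
That's 7 distinct rows out of 24 strategies.

7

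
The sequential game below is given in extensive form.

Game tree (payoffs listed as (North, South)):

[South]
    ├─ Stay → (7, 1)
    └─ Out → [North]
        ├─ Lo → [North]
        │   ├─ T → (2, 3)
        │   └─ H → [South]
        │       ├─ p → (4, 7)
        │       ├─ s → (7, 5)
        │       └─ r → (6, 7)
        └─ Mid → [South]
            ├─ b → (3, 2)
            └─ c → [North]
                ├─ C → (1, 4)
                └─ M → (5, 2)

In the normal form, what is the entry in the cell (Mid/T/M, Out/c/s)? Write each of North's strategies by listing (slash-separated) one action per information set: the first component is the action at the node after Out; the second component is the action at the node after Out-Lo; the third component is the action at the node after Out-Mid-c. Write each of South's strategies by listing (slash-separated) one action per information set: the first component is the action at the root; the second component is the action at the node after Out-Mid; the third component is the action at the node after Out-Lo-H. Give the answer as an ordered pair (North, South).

(5, 2)

Trace the play path from the root:
  South plays Out
  North plays Mid at [Out]
  South plays c at [Out-Mid]
  North plays M at [Out-Mid-c]
→ terminal payoff (5, 2).
(North's choice at the node after Out-Lo is never reached on this path, so it doesn't affect the outcome.)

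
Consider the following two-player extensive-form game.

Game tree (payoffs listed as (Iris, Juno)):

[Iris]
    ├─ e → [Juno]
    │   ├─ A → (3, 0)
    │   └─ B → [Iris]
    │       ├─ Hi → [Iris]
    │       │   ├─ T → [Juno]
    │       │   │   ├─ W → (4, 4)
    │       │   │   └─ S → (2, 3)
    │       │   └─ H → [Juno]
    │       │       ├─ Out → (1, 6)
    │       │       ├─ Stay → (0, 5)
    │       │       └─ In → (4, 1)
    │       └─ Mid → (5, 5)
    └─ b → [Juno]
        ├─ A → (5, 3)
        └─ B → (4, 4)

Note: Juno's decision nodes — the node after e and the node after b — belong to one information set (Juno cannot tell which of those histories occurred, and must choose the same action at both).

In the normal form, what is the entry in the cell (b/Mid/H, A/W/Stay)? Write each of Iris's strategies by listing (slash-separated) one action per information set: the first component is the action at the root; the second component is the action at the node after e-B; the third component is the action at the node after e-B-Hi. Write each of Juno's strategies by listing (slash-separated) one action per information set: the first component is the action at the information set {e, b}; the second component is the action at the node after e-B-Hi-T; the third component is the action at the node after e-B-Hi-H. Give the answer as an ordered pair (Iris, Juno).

Trace the play path from the root:
  Iris plays b
  Juno plays A at [b]
→ terminal payoff (5, 3).
(Iris's choice at the node after e-B is never reached on this path, so it doesn't affect the outcome.)

(5, 3)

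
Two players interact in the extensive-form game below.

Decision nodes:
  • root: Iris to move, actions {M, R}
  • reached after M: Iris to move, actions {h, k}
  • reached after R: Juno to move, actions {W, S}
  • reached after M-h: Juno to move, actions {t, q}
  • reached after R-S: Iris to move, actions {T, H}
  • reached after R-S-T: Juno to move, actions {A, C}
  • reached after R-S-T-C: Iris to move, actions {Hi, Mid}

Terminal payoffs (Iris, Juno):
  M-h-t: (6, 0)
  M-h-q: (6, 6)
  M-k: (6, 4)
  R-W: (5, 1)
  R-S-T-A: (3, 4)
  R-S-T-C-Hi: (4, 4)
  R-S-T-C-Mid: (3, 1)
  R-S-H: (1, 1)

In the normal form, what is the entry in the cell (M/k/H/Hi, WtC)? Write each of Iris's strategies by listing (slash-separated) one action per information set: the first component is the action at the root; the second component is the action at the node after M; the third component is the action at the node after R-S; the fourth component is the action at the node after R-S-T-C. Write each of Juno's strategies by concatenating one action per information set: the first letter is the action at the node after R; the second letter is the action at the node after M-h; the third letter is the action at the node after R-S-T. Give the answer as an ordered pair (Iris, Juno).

(6, 4)

Trace the play path from the root:
  Iris plays M
  Iris plays k at [M]
→ terminal payoff (6, 4).
(Iris's choice at the node after R-S is never reached on this path, so it doesn't affect the outcome.)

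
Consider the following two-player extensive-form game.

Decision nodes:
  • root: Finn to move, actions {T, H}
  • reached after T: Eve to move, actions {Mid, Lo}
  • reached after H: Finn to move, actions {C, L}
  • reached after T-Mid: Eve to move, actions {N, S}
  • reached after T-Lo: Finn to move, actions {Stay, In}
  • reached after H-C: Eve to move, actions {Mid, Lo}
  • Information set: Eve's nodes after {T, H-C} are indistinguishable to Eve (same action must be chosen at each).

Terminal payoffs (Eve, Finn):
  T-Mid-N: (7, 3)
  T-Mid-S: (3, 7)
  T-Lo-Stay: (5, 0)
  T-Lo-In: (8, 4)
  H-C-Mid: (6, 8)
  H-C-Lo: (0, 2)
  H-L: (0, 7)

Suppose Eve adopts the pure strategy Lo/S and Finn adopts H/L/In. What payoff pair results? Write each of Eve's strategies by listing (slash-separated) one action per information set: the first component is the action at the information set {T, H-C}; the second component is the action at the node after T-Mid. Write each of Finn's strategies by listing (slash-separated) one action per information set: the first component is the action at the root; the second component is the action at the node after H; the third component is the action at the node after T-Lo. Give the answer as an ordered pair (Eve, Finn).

Trace the play path from the root:
  Finn plays H
  Finn plays L at [H]
→ terminal payoff (0, 7).
(Eve's choice at the information set {T, H-C} is never reached on this path, so it doesn't affect the outcome.)

(0, 7)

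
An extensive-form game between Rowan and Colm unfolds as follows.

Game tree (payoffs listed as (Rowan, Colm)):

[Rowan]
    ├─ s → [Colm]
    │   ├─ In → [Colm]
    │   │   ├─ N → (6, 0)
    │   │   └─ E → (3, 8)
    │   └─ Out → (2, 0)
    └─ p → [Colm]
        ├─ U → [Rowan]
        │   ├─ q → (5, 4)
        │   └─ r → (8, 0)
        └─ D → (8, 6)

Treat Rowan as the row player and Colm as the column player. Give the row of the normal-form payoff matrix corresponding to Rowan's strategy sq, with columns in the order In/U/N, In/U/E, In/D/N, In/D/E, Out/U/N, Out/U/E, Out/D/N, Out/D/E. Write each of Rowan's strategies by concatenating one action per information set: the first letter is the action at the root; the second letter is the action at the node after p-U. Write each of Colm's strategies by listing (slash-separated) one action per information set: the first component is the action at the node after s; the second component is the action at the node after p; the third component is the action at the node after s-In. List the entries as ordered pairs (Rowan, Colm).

vs In/U/N: Rowan plays s → Colm plays In at [s] → Colm plays N at [s-In] → (6, 0)
vs In/U/E: Rowan plays s → Colm plays In at [s] → Colm plays E at [s-In] → (3, 8)
vs In/D/N: Rowan plays s → Colm plays In at [s] → Colm plays N at [s-In] → (6, 0)
vs In/D/E: Rowan plays s → Colm plays In at [s] → Colm plays E at [s-In] → (3, 8)
vs Out/U/N: Rowan plays s → Colm plays Out at [s] → (2, 0)
vs Out/U/E: Rowan plays s → Colm plays Out at [s] → (2, 0)
vs Out/D/N: Rowan plays s → Colm plays Out at [s] → (2, 0)
vs Out/D/E: Rowan plays s → Colm plays Out at [s] → (2, 0)

(6,0) (3,8) (6,0) (3,8) (2,0) (2,0) (2,0) (2,0)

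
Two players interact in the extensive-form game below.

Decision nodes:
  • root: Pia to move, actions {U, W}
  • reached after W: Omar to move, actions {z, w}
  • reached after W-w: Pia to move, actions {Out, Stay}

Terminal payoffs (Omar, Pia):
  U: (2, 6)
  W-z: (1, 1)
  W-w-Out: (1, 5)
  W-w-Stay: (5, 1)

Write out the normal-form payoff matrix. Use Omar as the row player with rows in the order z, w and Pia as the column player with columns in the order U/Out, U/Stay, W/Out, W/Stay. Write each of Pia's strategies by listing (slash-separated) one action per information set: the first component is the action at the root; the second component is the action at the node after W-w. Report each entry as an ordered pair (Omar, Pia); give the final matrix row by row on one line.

z: (2,6) (2,6) (1,1) (1,1) | w: (2,6) (2,6) (1,5) (5,1)

        U/Out   U/Stay    W/Out   W/Stay
   z    (2,6)    (2,6)    (1,1)    (1,1)
   w    (2,6)    (2,6)    (1,5)    (5,1)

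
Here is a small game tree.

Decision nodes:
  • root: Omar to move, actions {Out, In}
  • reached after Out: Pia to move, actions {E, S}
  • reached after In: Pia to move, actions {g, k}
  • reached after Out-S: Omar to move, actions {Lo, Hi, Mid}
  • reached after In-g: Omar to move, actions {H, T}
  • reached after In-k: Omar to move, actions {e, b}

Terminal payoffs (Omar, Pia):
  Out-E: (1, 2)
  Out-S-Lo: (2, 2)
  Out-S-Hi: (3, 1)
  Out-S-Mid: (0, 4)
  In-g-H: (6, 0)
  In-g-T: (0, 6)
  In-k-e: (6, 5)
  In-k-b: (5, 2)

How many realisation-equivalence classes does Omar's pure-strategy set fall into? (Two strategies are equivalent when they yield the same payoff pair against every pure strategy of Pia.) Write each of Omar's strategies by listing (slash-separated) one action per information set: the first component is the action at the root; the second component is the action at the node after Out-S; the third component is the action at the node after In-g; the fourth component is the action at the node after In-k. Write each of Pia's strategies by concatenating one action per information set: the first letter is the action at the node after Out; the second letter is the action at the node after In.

Omar has 24 pure strategies: Out/Lo/H/e, Out/Lo/H/b, Out/Lo/T/e, Out/Lo/T/b, Out/Hi/H/e, Out/Hi/H/b, Out/Hi/T/e, Out/Hi/T/b, Out/Mid/H/e, Out/Mid/H/b, Out/Mid/T/e, Out/Mid/T/b, In/Lo/H/e, In/Lo/H/b, In/Lo/T/e, In/Lo/T/b, In/Hi/H/e, In/Hi/H/b, In/Hi/T/e, In/Hi/T/b, In/Mid/H/e, In/Mid/H/b, In/Mid/T/e, In/Mid/T/b. Columns: Eg, Ek, Sg, Sk.
{Out/Lo/H/e, Out/Lo/H/b, Out/Lo/T/e, Out/Lo/T/b} → row (1,2) (1,2) (2,2) (2,2)
{Out/Hi/H/e, Out/Hi/H/b, Out/Hi/T/e, Out/Hi/T/b} → row (1,2) (1,2) (3,1) (3,1)
{Out/Mid/H/e, Out/Mid/H/b, Out/Mid/T/e, Out/Mid/T/b} → row (1,2) (1,2) (0,4) (0,4)
{In/Lo/H/e, In/Hi/H/e, In/Mid/H/e} → row (6,0) (6,5) (6,0) (6,5)
{In/Lo/H/b, In/Hi/H/b, In/Mid/H/b} → row (6,0) (5,2) (6,0) (5,2)
{In/Lo/T/e, In/Hi/T/e, In/Mid/T/e} → row (0,6) (6,5) (0,6) (6,5)
{In/Lo/T/b, In/Hi/T/b, In/Mid/T/b} → row (0,6) (5,2) (0,6) (5,2)
That's 7 distinct rows out of 24 strategies.

7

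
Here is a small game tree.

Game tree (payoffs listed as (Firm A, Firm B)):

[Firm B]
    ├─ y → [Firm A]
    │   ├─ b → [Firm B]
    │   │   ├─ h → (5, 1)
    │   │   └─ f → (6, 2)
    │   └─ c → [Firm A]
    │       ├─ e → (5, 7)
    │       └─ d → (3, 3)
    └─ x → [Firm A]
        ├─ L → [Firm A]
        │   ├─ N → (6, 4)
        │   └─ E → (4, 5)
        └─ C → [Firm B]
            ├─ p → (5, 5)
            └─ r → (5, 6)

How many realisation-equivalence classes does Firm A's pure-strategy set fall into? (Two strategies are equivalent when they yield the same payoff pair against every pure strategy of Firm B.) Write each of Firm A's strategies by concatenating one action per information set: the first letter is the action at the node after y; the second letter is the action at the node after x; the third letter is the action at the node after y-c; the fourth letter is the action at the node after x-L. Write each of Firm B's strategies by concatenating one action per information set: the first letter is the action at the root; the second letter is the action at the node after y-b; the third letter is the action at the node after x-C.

9

Firm A has 16 pure strategies: bLeN, bLeE, bLdN, bLdE, bCeN, bCeE, bCdN, bCdE, cLeN, cLeE, cLdN, cLdE, cCeN, cCeE, cCdN, cCdE. Columns: yhp, yhr, yfp, yfr, xhp, xhr, xfp, xfr.
{bLeN, bLdN} → row (5,1) (5,1) (6,2) (6,2) (6,4) (6,4) (6,4) (6,4)
{bLeE, bLdE} → row (5,1) (5,1) (6,2) (6,2) (4,5) (4,5) (4,5) (4,5)
{bCeN, bCeE, bCdN, bCdE} → row (5,1) (5,1) (6,2) (6,2) (5,5) (5,6) (5,5) (5,6)
{cLeN} → row (5,7) (5,7) (5,7) (5,7) (6,4) (6,4) (6,4) (6,4)
{cLeE} → row (5,7) (5,7) (5,7) (5,7) (4,5) (4,5) (4,5) (4,5)
{cLdN} → row (3,3) (3,3) (3,3) (3,3) (6,4) (6,4) (6,4) (6,4)
{cLdE} → row (3,3) (3,3) (3,3) (3,3) (4,5) (4,5) (4,5) (4,5)
{cCeN, cCeE} → row (5,7) (5,7) (5,7) (5,7) (5,5) (5,6) (5,5) (5,6)
{cCdN, cCdE} → row (3,3) (3,3) (3,3) (3,3) (5,5) (5,6) (5,5) (5,6)
That's 9 distinct rows out of 16 strategies.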